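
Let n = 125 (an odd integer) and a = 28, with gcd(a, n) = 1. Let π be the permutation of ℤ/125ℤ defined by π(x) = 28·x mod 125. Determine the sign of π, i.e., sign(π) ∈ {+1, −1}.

-1

Orbit of 56 under x↦28x: [56, 68, 29, 62, 111, 108, 24]… (length divides ord_125(28)).
π_28 has 4 disjoint cycles with lengths [100, 20, 4, 1] on {0,…,124}.
With 4 cycles on 125 points, sign = (−1)^{125−4} = -1.
(28|125)_J = -1 (Zolotarev's lemma cross-check).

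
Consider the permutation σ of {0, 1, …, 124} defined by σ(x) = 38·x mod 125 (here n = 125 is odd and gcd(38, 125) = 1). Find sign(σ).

-1

Orbit of 14 under x↦38x: [14, 32, 91, 83, 29, 102, 1]… (length divides ord_125(38)).
Decompose π into cycles: lengths [100, 20, 4, 1] (4 cycles, including the fixed point 0).
n − c = 125 − 4 = 121; sign = (−1)^121 = -1.
Check: (38/125) = -1 by Zolotarev.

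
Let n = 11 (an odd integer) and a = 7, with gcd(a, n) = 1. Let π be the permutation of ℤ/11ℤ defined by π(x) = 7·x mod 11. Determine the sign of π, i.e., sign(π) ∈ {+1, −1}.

Orbit of 4 under x↦7x: [4, 6, 9, 8, 1, 7, 5]… (length divides ord_11(7)).
The orbit structure of x ↦ 7x mod 11: 2 orbits of sizes [10, 1].
With 2 cycles on 11 points, sign = (−1)^{11−2} = -1.

-1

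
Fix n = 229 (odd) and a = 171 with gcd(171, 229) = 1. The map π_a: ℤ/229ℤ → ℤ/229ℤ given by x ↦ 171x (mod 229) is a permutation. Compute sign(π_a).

+1

Start at x=9: 9 → 165 → 48 → 193 → 27 → 37 → 144 → … (one orbit).
Decompose π into cycles: lengths [57, 57, 57, 57, 1] (5 cycles, including the fixed point 0).
Σ(ℓ_i−1) = 229−5 = 224; sign = (−1)^224 = +1.
(171|229)_J = +1 (Zolotarev's lemma cross-check).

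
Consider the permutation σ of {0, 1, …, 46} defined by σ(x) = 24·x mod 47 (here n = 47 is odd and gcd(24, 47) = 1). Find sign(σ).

Start at x=14: 14 → 7 → 27 → 37 → 42 → 21 → 34 → … (one orbit).
Decompose π into cycles: lengths [23, 23, 1] (3 cycles, including the fixed point 0).
n − c = 47 − 3 = 44; sign = (−1)^44 = +1.
The Jacobi symbol (24|47) = +1 (Zolotarev) agrees.

+1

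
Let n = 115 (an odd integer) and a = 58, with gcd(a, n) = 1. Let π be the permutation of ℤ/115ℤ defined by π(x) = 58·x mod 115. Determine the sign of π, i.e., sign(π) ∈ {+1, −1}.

Trace 4: π^k(4) = [4, 2, 1, 58, 29, 72, 36] for k=0..6.
Cycle lengths of π_58 on ℤ/115ℤ: [44, 44, 11, 11, 4, 1]; 6 cycles in total.
sign(π) = (−1)^{n − #cycles} = (−1)^{115−6} = (−1)^109 = -1.

-1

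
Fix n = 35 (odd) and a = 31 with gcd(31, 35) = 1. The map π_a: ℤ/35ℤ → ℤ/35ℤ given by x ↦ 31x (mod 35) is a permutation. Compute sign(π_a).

-1

Orbit of 1 under x↦31x: [1, 31, 16, 6, 11, 26]… (length divides ord_35(31)).
π_31 has 10 disjoint cycles with lengths [6, 6, 6, 6, 6, 1, 1, 1, 1, 1] on {0,…,34}.
35 − 10 = 25 transpositions; sign(π) = (−1)^25 = -1.
Zolotarev: (31|35) = -1, matching the cycle-count sign.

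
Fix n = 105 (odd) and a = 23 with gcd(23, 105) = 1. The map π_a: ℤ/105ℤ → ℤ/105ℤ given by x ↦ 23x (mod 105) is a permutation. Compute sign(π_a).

+1

Orbit of 92 under x↦23x: [92, 16, 53, 64, 2, 46, 8]… (length divides ord_105(23)).
Cycle type of π: 12×6 + 6×2 + 4×3 + 3×2 + 2 + 1; total 15 cycles.
Σ(ℓ_i−1) = 105−15 = 90; sign = (−1)^90 = +1.
Check: (23/105) = +1 by Zolotarev.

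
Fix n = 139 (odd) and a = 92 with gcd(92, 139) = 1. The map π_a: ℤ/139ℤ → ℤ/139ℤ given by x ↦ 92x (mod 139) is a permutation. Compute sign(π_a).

-1

Start at x=128: 128 → 100 → 26 → 29 → 27 → 121 → 12 → … (one orbit).
Cycle lengths of π_92 on ℤ/139ℤ: [138, 1]; 2 cycles in total.
With 2 cycles on 139 points, sign = (−1)^{139−2} = -1.
Check: (92/139) = -1 by Zolotarev.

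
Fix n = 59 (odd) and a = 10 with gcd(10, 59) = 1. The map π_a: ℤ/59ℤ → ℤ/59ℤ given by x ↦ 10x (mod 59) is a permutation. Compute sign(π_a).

Orbit of 34 under x↦10x: [34, 45, 37, 16, 42, 7, 11]… (length divides ord_59(10)).
Cycle lengths of π_10 on ℤ/59ℤ: [58, 1]; 2 cycles in total.
2 cycles on 59: each ℓ→(−1)^(ℓ−1), product (−1)^57 = -1.
Zolotarev: (10|59) = -1, matching the cycle-count sign.

-1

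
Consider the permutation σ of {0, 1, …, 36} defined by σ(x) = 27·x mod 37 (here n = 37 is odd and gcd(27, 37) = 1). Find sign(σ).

Orbit of 27 under x↦27x: [27, 26, 36, 10, 11, 1]… (length divides ord_37(27)).
Cycle type of π: 6×6 + 1; total 7 cycles.
With 7 cycles on 37 points, sign = (−1)^{37−7} = +1.
Check: (27/37) = +1 by Zolotarev.

+1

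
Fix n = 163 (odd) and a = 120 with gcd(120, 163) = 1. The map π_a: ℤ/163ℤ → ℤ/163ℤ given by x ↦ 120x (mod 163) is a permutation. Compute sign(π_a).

Start at x=68: 68 → 10 → 59 → 71 → 44 → 64 → 19 → … (one orbit).
The orbit structure of x ↦ 120x mod 163: 2 orbits of sizes [162, 1].
163 − 2 = 161 transpositions; sign(π) = (−1)^161 = -1.
Via Zolotarev, sign(π_{120}) = (120|163) = -1.

-1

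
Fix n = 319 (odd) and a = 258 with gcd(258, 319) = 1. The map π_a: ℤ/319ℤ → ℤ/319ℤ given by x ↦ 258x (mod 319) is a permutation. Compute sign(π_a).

-1

Orbit of 218 under x↦258x: [218, 100, 280, 146, 26, 9, 89]… (length divides ord_319(258)).
Cycle lengths of π_258 on ℤ/319ℤ: [140, 140, 28, 5, 5, 1]; 6 cycles in total.
319 − 6 = 313 transpositions; sign(π) = (−1)^313 = -1.
Zolotarev: (258|319) = -1, matching the cycle-count sign.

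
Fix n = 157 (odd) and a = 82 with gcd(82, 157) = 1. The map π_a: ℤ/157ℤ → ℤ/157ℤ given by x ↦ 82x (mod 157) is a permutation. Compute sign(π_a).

Orbit of 49 under x↦82x: [49, 93, 90, 1, 82, 130, 141]… (length divides ord_157(82)).
π_82 has 7 disjoint cycles with lengths [26, 26, 26, 26, 26, 26, 1] on {0,…,156}.
With 7 cycles on 157 points, sign = (−1)^{157−7} = +1.
Via Zolotarev, sign(π_{82}) = (82|157) = +1.

+1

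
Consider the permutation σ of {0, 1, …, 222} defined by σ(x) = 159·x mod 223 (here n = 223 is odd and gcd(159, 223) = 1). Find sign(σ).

Trace 56: π^k(56) = [56, 207, 132, 26, 120, 125, 28] for k=0..6.
4 cycles of lengths [74, 74, 74, 1].
With 4 cycles on 223 points, sign = (−1)^{223−4} = -1.
Via Zolotarev, sign(π_{159}) = (159|223) = -1.

-1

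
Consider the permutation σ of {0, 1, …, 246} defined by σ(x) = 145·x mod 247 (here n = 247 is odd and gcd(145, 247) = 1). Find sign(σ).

+1

Orbit of 87 under x↦145x: [87, 18, 140, 46, 1, 145, 30]… (length divides ord_247(145)).
Cycle type of π: 12×19 + 6×3 + 1; total 23 cycles.
With 23 cycles on 247 points, sign = (−1)^{247−23} = +1.
Zolotarev: (145|247) = +1, matching the cycle-count sign.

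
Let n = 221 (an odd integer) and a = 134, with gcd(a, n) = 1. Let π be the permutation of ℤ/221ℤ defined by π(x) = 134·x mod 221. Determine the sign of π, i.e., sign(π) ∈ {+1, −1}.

+1

Orbit of 81 under x↦134x: [81, 25, 35, 49, 157, 43, 16]… (length divides ord_221(134)).
The orbit structure of x ↦ 134x mod 221: 13 orbits of sizes [24, 24, 24, 24, 24, 24, 24, 24, 8, 8, 6, 6, 1].
221 − 13 = 208 transpositions; sign(π) = (−1)^208 = +1.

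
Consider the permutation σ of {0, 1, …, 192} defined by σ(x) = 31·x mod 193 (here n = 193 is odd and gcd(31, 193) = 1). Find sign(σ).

+1

Orbit of 92 under x↦31x: [92, 150, 18, 172, 121, 84, 95]… (length divides ord_193(31)).
Cycle type of π: 96×2 + 1; total 3 cycles.
With 3 cycles on 193 points, sign = (−1)^{193−3} = +1.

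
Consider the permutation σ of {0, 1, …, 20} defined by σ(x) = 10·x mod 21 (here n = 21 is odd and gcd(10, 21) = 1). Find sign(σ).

Orbit of 19 under x↦10x: [19, 1, 10, 16, 13, 4]… (length divides ord_21(10)).
Cycle lengths of π_10 on ℤ/21ℤ: [6, 6, 6, 1, 1, 1]; 6 cycles in total.
sign(π) = (−1)^{n − #cycles} = (−1)^{21−6} = (−1)^15 = -1.
The Jacobi symbol (10|21) = -1 (Zolotarev) agrees.

-1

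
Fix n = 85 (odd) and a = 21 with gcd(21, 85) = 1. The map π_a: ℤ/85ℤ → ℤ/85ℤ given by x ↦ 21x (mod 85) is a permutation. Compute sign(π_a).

Trace 81: π^k(81) = [81, 1, 21, 16] for k=0..3.
The orbit structure of x ↦ 21x mod 85: 25 orbits of sizes [4, 4, 4, 4, 4, 4, 4, 4, 4, 4, 4, 4, 4, 4, 4, 4, 4, 4, 4, 4, 1, 1, 1, 1, 1].
Σ(ℓ_i−1) = 85−25 = 60; sign = (−1)^60 = +1.
Via Zolotarev, sign(π_{21}) = (21|85) = +1.

+1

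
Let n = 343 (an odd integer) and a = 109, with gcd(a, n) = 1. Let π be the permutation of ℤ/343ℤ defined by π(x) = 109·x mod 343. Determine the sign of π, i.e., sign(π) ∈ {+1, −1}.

+1

Trace 65: π^k(65) = [65, 225, 172, 226, 281, 102, 142] for k=0..6.
7 cycles of lengths [147, 147, 21, 21, 3, 3, 1].
n − c = 343 − 7 = 336; sign = (−1)^336 = +1.
The Jacobi symbol (109|343) = +1 (Zolotarev) agrees.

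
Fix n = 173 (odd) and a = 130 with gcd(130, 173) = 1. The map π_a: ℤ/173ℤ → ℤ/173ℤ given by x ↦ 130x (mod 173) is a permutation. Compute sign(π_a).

+1

Orbit of 24 under x↦130x: [24, 6, 88, 22, 92, 23, 49]… (length divides ord_173(130)).
Cycle type of π: 86×2 + 1; total 3 cycles.
With 3 cycles on 173 points, sign = (−1)^{173−3} = +1.
Zolotarev: (130|173) = +1, matching the cycle-count sign.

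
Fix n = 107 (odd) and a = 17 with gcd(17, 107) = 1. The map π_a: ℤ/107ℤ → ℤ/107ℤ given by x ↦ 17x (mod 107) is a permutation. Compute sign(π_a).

Trace 36: π^k(36) = [36, 77, 25, 104, 56, 96, 27] for k=0..6.
Decompose π into cycles: lengths [106, 1] (2 cycles, including the fixed point 0).
With 2 cycles on 107 points, sign = (−1)^{107−2} = -1.
Check: (17/107) = -1 by Zolotarev.

-1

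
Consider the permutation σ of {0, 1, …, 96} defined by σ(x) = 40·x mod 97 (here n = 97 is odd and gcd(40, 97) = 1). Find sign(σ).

Trace 82: π^k(82) = [82, 79, 56, 9, 69, 44, 14] for k=0..6.
Decompose π into cycles: lengths [96, 1] (2 cycles, including the fixed point 0).
sign(π) = (−1)^{n − #cycles} = (−1)^{97−2} = (−1)^95 = -1.

-1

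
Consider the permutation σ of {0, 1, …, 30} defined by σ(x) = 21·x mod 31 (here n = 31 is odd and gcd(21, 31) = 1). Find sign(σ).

-1

Orbit of 24 under x↦21x: [24, 8, 13, 25, 29, 20, 17]… (length divides ord_31(21)).
Decompose π into cycles: lengths [30, 1] (2 cycles, including the fixed point 0).
sign(π) = (−1)^{n − #cycles} = (−1)^{31−2} = (−1)^29 = -1.
The Jacobi symbol (21|31) = -1 (Zolotarev) agrees.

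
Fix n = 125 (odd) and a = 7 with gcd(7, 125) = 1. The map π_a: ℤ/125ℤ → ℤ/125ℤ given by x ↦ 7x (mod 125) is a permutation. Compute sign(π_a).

-1

Orbit of 74 under x↦7x: [74, 18, 1, 7, 49, 93, 26]… (length divides ord_125(7)).
π_7 has 12 disjoint cycles with lengths [20, 20, 20, 20, 20, 4, 4, 4, 4, 4, 4, 1] on {0,…,124}.
125 − 12 = 113 transpositions; sign(π) = (−1)^113 = -1.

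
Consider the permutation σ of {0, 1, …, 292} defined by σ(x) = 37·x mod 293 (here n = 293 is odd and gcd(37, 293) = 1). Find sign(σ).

+1

Trace 271: π^k(271) = [271, 65, 61, 206, 4, 148, 202] for k=0..6.
Cycle lengths of π_37 on ℤ/293ℤ: [146, 146, 1]; 3 cycles in total.
sign(π) = (−1)^{n − #cycles} = (−1)^{293−3} = (−1)^290 = +1.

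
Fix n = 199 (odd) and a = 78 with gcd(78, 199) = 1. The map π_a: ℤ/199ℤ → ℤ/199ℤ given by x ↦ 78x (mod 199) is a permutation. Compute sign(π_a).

-1

Start at x=11: 11 → 62 → 60 → 103 → 74 → 1 → 78 → … (one orbit).
Decompose π into cycles: lengths [22, 22, 22, 22, 22, 22, 22, 22, 22, 1] (10 cycles, including the fixed point 0).
n − c = 199 − 10 = 189; sign = (−1)^189 = -1.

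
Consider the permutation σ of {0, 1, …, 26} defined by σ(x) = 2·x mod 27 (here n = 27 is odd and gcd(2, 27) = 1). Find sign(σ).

-1

Start at x=5: 5 → 10 → 20 → 13 → 26 → 25 → 23 → … (one orbit).
Cycle lengths of π_2 on ℤ/27ℤ: [18, 6, 2, 1]; 4 cycles in total.
27 − 4 = 23 transpositions; sign(π) = (−1)^23 = -1.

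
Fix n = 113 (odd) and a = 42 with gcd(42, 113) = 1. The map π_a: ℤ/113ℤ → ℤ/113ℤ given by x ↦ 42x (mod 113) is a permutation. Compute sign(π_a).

-1

Start at x=65: 65 → 18 → 78 → 112 → 71 → 44 → 40 → … (one orbit).
Cycle type of π: 16×7 + 1; total 8 cycles.
sign(π) = (−1)^{n − #cycles} = (−1)^{113−8} = (−1)^105 = -1.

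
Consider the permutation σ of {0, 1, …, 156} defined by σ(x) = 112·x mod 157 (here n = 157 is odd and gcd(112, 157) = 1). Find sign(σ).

-1

Start at x=130: 130 → 116 → 118 → 28 → 153 → 23 → 64 → … (one orbit).
Cycle lengths of π_112 on ℤ/157ℤ: [52, 52, 52, 1]; 4 cycles in total.
sign(π) = (−1)^{n − #cycles} = (−1)^{157−4} = (−1)^153 = -1.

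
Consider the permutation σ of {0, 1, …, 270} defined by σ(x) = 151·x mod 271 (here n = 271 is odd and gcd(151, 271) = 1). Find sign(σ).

+1

Trace 176: π^k(176) = [176, 18, 8, 124, 25, 252, 112] for k=0..6.
The orbit structure of x ↦ 151x mod 271: 3 orbits of sizes [135, 135, 1].
sign(π) = (−1)^{n − #cycles} = (−1)^{271−3} = (−1)^268 = +1.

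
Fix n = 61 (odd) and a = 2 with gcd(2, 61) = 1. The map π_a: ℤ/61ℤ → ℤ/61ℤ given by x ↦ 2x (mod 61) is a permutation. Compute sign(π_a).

Orbit of 5 under x↦2x: [5, 10, 20, 40, 19, 38, 15]… (length divides ord_61(2)).
The orbit structure of x ↦ 2x mod 61: 2 orbits of sizes [60, 1].
With 2 cycles on 61 points, sign = (−1)^{61−2} = -1.
(2|61)_J = -1 (Zolotarev's lemma cross-check).

-1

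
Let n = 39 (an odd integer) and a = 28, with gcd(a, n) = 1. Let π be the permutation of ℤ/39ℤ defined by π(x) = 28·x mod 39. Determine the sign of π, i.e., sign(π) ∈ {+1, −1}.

Orbit of 10 under x↦28x: [10, 7, 1, 28, 4, 34, 16]… (length divides ord_39(28)).
Cycle type of π: 12×3 + 1×3; total 6 cycles.
n − c = 39 − 6 = 33; sign = (−1)^33 = -1.
Zolotarev: (28|39) = -1, matching the cycle-count sign.

-1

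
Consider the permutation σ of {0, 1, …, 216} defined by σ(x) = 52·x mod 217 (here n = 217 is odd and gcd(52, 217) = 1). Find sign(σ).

Trace 115: π^k(115) = [115, 121, 216, 165, 117, 8, 199] for k=0..6.
The orbit structure of x ↦ 52x mod 217: 9 orbits of sizes [30, 30, 30, 30, 30, 30, 30, 6, 1].
With 9 cycles on 217 points, sign = (−1)^{217−9} = +1.
Check: (52/217) = +1 by Zolotarev.

+1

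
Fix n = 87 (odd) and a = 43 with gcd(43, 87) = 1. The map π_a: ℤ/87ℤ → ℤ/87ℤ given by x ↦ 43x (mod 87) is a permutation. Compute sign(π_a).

-1

Trace 28: π^k(28) = [28, 73, 7, 40, 67, 10, 82] for k=0..6.
Cycle lengths of π_43 on ℤ/87ℤ: [28, 28, 28, 1, 1, 1]; 6 cycles in total.
Σ(ℓ_i−1) = 87−6 = 81; sign = (−1)^81 = -1.
Check: (43/87) = -1 by Zolotarev.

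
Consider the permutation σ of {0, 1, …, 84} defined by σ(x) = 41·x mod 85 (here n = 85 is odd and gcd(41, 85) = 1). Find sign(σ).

Start at x=76: 76 → 56 → 1 → 41 → 66 → 71 → 21 → … (one orbit).
Decompose π into cycles: lengths [16, 16, 16, 16, 16, 1, 1, 1, 1, 1] (10 cycles, including the fixed point 0).
Σ(ℓ_i−1) = 85−10 = 75; sign = (−1)^75 = -1.

-1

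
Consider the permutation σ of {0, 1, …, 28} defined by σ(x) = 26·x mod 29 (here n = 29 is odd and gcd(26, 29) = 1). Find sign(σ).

Orbit of 13 under x↦26x: [13, 19, 1, 26, 9, 2, 23]… (length divides ord_29(26)).
The orbit structure of x ↦ 26x mod 29: 2 orbits of sizes [28, 1].
With 2 cycles on 29 points, sign = (−1)^{29−2} = -1.
Zolotarev: (26|29) = -1, matching the cycle-count sign.

-1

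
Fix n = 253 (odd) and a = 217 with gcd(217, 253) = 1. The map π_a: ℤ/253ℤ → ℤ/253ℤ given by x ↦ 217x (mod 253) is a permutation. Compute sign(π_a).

Start at x=145: 145 → 93 → 194 → 100 → 195 → 64 → 226 → … (one orbit).
Decompose π into cycles: lengths [110, 110, 22, 10, 1] (5 cycles, including the fixed point 0).
sign(π) = (−1)^{n − #cycles} = (−1)^{253−5} = (−1)^248 = +1.

+1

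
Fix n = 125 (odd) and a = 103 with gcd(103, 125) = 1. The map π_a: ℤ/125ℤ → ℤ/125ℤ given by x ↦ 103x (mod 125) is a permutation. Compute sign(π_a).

Start at x=14: 14 → 67 → 26 → 53 → 84 → 27 → 31 → … (one orbit).
Decompose π into cycles: lengths [100, 20, 4, 1] (4 cycles, including the fixed point 0).
sign(π) = (−1)^{n − #cycles} = (−1)^{125−4} = (−1)^121 = -1.

-1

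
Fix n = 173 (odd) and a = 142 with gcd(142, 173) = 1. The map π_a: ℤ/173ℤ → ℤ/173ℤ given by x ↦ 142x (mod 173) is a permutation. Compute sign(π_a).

Orbit of 83 under x↦142x: [83, 22, 10, 36, 95, 169, 124]… (length divides ord_173(142)).
The orbit structure of x ↦ 142x mod 173: 5 orbits of sizes [43, 43, 43, 43, 1].
5 cycles on 173: each ℓ→(−1)^(ℓ−1), product (−1)^168 = +1.
(142|173)_J = +1 (Zolotarev's lemma cross-check).

+1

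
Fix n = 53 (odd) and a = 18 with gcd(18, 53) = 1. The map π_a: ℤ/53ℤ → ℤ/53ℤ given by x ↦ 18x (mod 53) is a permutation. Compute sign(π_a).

-1

Trace 33: π^k(33) = [33, 11, 39, 13, 22, 25, 26] for k=0..6.
2 cycles of lengths [52, 1].
53 − 2 = 51 transpositions; sign(π) = (−1)^51 = -1.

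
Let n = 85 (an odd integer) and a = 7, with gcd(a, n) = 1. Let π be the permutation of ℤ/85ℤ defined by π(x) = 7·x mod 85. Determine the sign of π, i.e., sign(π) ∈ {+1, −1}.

+1

Trace 9: π^k(9) = [9, 63, 16, 27, 19, 48, 81] for k=0..6.
Decompose π into cycles: lengths [16, 16, 16, 16, 16, 4, 1] (7 cycles, including the fixed point 0).
7 cycles on 85: each ℓ→(−1)^(ℓ−1), product (−1)^78 = +1.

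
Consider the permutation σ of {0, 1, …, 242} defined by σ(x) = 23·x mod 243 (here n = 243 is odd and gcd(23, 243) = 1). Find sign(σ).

Start at x=224: 224 → 49 → 155 → 163 → 104 → 205 → 98 → … (one orbit).
6 cycles of lengths [162, 54, 18, 6, 2, 1].
With 6 cycles on 243 points, sign = (−1)^{243−6} = -1.
The Jacobi symbol (23|243) = -1 (Zolotarev) agrees.

-1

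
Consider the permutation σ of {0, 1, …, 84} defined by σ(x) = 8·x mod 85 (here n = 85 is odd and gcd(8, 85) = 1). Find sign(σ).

Start at x=32: 32 → 1 → 8 → 64 → 2 → 16 → 43 → … (one orbit).
The orbit structure of x ↦ 8x mod 85: 12 orbits of sizes [8, 8, 8, 8, 8, 8, 8, 8, 8, 8, 4, 1].
n − c = 85 − 12 = 73; sign = (−1)^73 = -1.
Check: (8/85) = -1 by Zolotarev.

-1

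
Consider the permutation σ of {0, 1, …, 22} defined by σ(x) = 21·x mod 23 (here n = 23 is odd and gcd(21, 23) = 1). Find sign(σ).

Orbit of 6 under x↦21x: [6, 11, 1, 21, 4, 15, 16]… (length divides ord_23(21)).
Cycle lengths of π_21 on ℤ/23ℤ: [22, 1]; 2 cycles in total.
2 cycles on 23: each ℓ→(−1)^(ℓ−1), product (−1)^21 = -1.
Via Zolotarev, sign(π_{21}) = (21|23) = -1.

-1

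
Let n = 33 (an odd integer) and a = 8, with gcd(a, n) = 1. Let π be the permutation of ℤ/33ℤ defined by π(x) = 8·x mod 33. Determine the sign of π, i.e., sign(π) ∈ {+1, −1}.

+1

Orbit of 31 under x↦8x: [31, 17, 4, 32, 25, 2, 16]… (length divides ord_33(8)).
Cycle type of π: 10×3 + 2 + 1; total 5 cycles.
5 cycles on 33: each ℓ→(−1)^(ℓ−1), product (−1)^28 = +1.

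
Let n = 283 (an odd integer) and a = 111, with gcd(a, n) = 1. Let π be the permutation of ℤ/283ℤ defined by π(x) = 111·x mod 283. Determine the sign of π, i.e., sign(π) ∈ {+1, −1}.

Start at x=161: 161 → 42 → 134 → 158 → 275 → 244 → 199 → … (one orbit).
Cycle lengths of π_111 on ℤ/283ℤ: [47, 47, 47, 47, 47, 47, 1]; 7 cycles in total.
sign(π) = (−1)^{n − #cycles} = (−1)^{283−7} = (−1)^276 = +1.

+1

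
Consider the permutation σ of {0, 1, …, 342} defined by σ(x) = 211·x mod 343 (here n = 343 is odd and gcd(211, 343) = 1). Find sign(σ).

Start at x=71: 71 → 232 → 246 → 113 → 176 → 92 → 204 → … (one orbit).
Cycle type of π: 49×6 + 7×6 + 1×7; total 19 cycles.
With 19 cycles on 343 points, sign = (−1)^{343−19} = +1.
Zolotarev: (211|343) = +1, matching the cycle-count sign.

+1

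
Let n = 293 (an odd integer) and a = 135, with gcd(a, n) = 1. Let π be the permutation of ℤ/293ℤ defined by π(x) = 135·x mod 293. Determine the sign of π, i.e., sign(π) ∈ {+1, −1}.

Orbit of 126 under x↦135x: [126, 16, 109, 65, 278, 26, 287]… (length divides ord_293(135)).
5 cycles of lengths [73, 73, 73, 73, 1].
n − c = 293 − 5 = 288; sign = (−1)^288 = +1.

+1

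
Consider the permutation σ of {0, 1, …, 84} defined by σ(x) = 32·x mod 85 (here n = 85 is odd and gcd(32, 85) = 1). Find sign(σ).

-1

Orbit of 32 under x↦32x: [32, 4, 43, 16, 2, 64, 8]… (length divides ord_85(32)).
Cycle lengths of π_32 on ℤ/85ℤ: [8, 8, 8, 8, 8, 8, 8, 8, 8, 8, 4, 1]; 12 cycles in total.
Σ(ℓ_i−1) = 85−12 = 73; sign = (−1)^73 = -1.
(32|85)_J = -1 (Zolotarev's lemma cross-check).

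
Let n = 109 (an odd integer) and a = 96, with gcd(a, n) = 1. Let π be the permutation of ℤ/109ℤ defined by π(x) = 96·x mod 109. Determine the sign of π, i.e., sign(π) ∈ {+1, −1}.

-1

Start at x=100: 100 → 8 → 5 → 44 → 82 → 24 → 15 → … (one orbit).
π_96 has 2 disjoint cycles with lengths [108, 1] on {0,…,108}.
2 cycles on 109: each ℓ→(−1)^(ℓ−1), product (−1)^107 = -1.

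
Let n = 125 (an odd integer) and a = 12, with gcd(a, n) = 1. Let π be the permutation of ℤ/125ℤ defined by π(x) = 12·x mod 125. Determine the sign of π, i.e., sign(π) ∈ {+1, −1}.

Start at x=6: 6 → 72 → 114 → 118 → 41 → 117 → 29 → … (one orbit).
The orbit structure of x ↦ 12x mod 125: 4 orbits of sizes [100, 20, 4, 1].
With 4 cycles on 125 points, sign = (−1)^{125−4} = -1.
The Jacobi symbol (12|125) = -1 (Zolotarev) agrees.

-1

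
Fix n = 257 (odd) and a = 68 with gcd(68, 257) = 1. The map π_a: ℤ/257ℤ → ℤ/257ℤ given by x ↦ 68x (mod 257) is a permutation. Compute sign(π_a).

Orbit of 120 under x↦68x: [120, 193, 17, 128, 223, 1, 68]… (length divides ord_257(68)).
Cycle lengths of π_68 on ℤ/257ℤ: [32, 32, 32, 32, 32, 32, 32, 32, 1]; 9 cycles in total.
257 − 9 = 248 transpositions; sign(π) = (−1)^248 = +1.
Check: (68/257) = +1 by Zolotarev.

+1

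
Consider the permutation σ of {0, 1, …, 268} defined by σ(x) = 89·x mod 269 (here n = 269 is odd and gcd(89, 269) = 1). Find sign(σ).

+1

Start at x=239: 239 → 20 → 166 → 248 → 14 → 170 → 66 → … (one orbit).
The orbit structure of x ↦ 89x mod 269: 3 orbits of sizes [134, 134, 1].
With 3 cycles on 269 points, sign = (−1)^{269−3} = +1.
Check: (89/269) = +1 by Zolotarev.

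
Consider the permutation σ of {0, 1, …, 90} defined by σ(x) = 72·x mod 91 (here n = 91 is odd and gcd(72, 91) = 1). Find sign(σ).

Trace 57: π^k(57) = [57, 9, 11, 64, 58, 81, 8] for k=0..6.
Decompose π into cycles: lengths [12, 12, 12, 12, 12, 12, 12, 3, 3, 1] (10 cycles, including the fixed point 0).
91 − 10 = 81 transpositions; sign(π) = (−1)^81 = -1.

-1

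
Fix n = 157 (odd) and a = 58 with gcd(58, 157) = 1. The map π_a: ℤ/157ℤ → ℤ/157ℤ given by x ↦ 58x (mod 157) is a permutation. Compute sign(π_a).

Orbit of 1 under x↦58x: [1, 58, 67, 118, 93, 56, 108]… (length divides ord_157(58)).
Cycle type of π: 26×6 + 1; total 7 cycles.
157 − 7 = 150 transpositions; sign(π) = (−1)^150 = +1.
Check: (58/157) = +1 by Zolotarev.

+1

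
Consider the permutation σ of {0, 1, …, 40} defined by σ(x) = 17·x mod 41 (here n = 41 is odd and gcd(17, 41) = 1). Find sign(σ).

-1

Start at x=32: 32 → 11 → 23 → 22 → 5 → 3 → 10 → … (one orbit).
π_17 has 2 disjoint cycles with lengths [40, 1] on {0,…,40}.
Σ(ℓ_i−1) = 41−2 = 39; sign = (−1)^39 = -1.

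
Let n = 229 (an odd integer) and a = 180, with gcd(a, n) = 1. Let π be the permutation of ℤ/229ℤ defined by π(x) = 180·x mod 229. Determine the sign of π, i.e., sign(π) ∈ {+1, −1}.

Orbit of 9 under x↦180x: [9, 17, 83, 55, 53, 151, 158]… (length divides ord_229(180)).
Cycle lengths of π_180 on ℤ/229ℤ: [57, 57, 57, 57, 1]; 5 cycles in total.
With 5 cycles on 229 points, sign = (−1)^{229−5} = +1.

+1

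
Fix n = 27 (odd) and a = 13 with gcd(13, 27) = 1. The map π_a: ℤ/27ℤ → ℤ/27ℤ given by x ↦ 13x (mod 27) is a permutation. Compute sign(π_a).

+1

Orbit of 1 under x↦13x: [1, 13, 7, 10, 22, 16, 19]… (length divides ord_27(13)).
Cycle type of π: 9×2 + 3×2 + 1×3; total 7 cycles.
Σ(ℓ_i−1) = 27−7 = 20; sign = (−1)^20 = +1.
(13|27)_J = +1 (Zolotarev's lemma cross-check).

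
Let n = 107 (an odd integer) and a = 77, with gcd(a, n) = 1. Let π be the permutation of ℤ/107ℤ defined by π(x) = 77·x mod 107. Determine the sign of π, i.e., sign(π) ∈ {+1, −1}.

Orbit of 7 under x↦77x: [7, 4, 94, 69, 70, 40, 84]… (length divides ord_107(77)).
Decompose π into cycles: lengths [106, 1] (2 cycles, including the fixed point 0).
107 − 2 = 105 transpositions; sign(π) = (−1)^105 = -1.
(77|107)_J = -1 (Zolotarev's lemma cross-check).

-1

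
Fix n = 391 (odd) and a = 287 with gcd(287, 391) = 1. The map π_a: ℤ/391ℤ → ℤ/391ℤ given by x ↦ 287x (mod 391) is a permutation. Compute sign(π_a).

Trace 307: π^k(307) = [307, 134, 140, 298, 288, 155, 302] for k=0..6.
Cycle type of π: 88×4 + 22 + 8×2 + 1; total 8 cycles.
Σ(ℓ_i−1) = 391−8 = 383; sign = (−1)^383 = -1.

-1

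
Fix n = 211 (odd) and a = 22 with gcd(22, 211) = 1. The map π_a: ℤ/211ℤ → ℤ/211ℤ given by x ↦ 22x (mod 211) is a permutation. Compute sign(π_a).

Trace 200: π^k(200) = [200, 180, 162, 188, 127, 51, 67] for k=0..6.
The orbit structure of x ↦ 22x mod 211: 2 orbits of sizes [210, 1].
211 − 2 = 209 transpositions; sign(π) = (−1)^209 = -1.
Via Zolotarev, sign(π_{22}) = (22|211) = -1.

-1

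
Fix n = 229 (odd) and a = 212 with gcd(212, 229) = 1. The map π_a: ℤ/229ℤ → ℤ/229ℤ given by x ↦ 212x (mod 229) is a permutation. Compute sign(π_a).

+1

Trace 213: π^k(213) = [213, 43, 185, 61, 108, 225, 68] for k=0..6.
π_212 has 7 disjoint cycles with lengths [38, 38, 38, 38, 38, 38, 1] on {0,…,228}.
sign(π) = (−1)^{n − #cycles} = (−1)^{229−7} = (−1)^222 = +1.
(212|229)_J = +1 (Zolotarev's lemma cross-check).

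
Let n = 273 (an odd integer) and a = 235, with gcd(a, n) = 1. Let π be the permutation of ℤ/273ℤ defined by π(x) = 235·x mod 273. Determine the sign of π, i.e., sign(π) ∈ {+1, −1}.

Trace 79: π^k(79) = [79, 1, 235] for k=0..2.
Cycle type of π: 3×78 + 1×39; total 117 cycles.
117 cycles on 273: each ℓ→(−1)^(ℓ−1), product (−1)^156 = +1.

+1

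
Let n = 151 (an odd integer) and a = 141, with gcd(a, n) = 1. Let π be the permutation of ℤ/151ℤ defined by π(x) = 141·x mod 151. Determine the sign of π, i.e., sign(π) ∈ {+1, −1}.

-1

Orbit of 53 under x↦141x: [53, 74, 15, 1, 141, 100, 57]… (length divides ord_151(141)).
π_141 has 2 disjoint cycles with lengths [150, 1] on {0,…,150}.
2 cycles on 151: each ℓ→(−1)^(ℓ−1), product (−1)^149 = -1.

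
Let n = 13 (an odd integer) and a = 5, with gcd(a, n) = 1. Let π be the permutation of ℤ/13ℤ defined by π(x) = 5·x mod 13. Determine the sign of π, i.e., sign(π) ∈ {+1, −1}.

-1

Trace 1: π^k(1) = [1, 5, 12, 8] for k=0..3.
Cycle lengths of π_5 on ℤ/13ℤ: [4, 4, 4, 1]; 4 cycles in total.
4 cycles on 13: each ℓ→(−1)^(ℓ−1), product (−1)^9 = -1.
Via Zolotarev, sign(π_{5}) = (5|13) = -1.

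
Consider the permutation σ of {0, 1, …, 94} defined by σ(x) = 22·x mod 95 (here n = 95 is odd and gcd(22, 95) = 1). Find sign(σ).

+1

Trace 11: π^k(11) = [11, 52, 4, 88, 36, 32, 39] for k=0..6.
5 cycles of lengths [36, 36, 18, 4, 1].
Σ(ℓ_i−1) = 95−5 = 90; sign = (−1)^90 = +1.
(22|95)_J = +1 (Zolotarev's lemma cross-check).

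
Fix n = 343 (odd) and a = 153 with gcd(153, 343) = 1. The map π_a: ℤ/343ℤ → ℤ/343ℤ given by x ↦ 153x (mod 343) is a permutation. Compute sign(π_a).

-1

Orbit of 20 under x↦153x: [20, 316, 328, 106, 97, 92, 13]… (length divides ord_343(153)).
Cycle type of π: 98×3 + 14×3 + 2×3 + 1; total 10 cycles.
With 10 cycles on 343 points, sign = (−1)^{343−10} = -1.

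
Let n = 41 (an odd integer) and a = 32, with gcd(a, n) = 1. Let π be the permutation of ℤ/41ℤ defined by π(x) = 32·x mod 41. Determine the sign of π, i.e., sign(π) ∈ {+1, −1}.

Orbit of 1 under x↦32x: [1, 32, 40, 9]… (length divides ord_41(32)).
Cycle type of π: 4×10 + 1; total 11 cycles.
11 cycles on 41: each ℓ→(−1)^(ℓ−1), product (−1)^30 = +1.
Via Zolotarev, sign(π_{32}) = (32|41) = +1.

+1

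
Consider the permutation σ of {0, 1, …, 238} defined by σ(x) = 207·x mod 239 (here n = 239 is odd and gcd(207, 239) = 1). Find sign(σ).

-1

Start at x=198: 198 → 117 → 80 → 69 → 182 → 151 → 187 → … (one orbit).
The orbit structure of x ↦ 207x mod 239: 2 orbits of sizes [238, 1].
2 cycles on 239: each ℓ→(−1)^(ℓ−1), product (−1)^237 = -1.
The Jacobi symbol (207|239) = -1 (Zolotarev) agrees.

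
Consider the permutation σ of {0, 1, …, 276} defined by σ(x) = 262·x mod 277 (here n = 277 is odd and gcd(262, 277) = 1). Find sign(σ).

Trace 59: π^k(59) = [59, 223, 256, 38, 261, 240, 1] for k=0..6.
Cycle type of π: 92×3 + 1; total 4 cycles.
4 cycles on 277: each ℓ→(−1)^(ℓ−1), product (−1)^273 = -1.

-1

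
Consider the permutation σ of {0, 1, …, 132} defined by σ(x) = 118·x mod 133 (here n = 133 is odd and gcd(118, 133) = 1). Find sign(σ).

Trace 20: π^k(20) = [20, 99, 111, 64, 104, 36, 125] for k=0..6.
π_118 has 12 disjoint cycles with lengths [18, 18, 18, 18, 18, 18, 9, 9, 2, 2, 2, 1] on {0,…,132}.
n − c = 133 − 12 = 121; sign = (−1)^121 = -1.
Zolotarev: (118|133) = -1, matching the cycle-count sign.

-1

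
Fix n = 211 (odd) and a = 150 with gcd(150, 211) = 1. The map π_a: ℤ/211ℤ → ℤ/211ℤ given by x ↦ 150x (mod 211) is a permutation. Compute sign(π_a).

Start at x=100: 100 → 19 → 107 → 14 → 201 → 188 → 137 → … (one orbit).
15 cycles of lengths [15, 15, 15, 15, 15, 15, 15, 15, 15, 15, 15, 15, 15, 15, 1].
With 15 cycles on 211 points, sign = (−1)^{211−15} = +1.
Check: (150/211) = +1 by Zolotarev.

+1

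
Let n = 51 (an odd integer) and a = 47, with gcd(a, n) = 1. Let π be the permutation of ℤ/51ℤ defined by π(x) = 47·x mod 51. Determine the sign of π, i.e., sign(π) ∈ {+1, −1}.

-1

Trace 38: π^k(38) = [38, 1, 47, 16] for k=0..3.
The orbit structure of x ↦ 47x mod 51: 14 orbits of sizes [4, 4, 4, 4, 4, 4, 4, 4, 4, 4, 4, 4, 2, 1].
With 14 cycles on 51 points, sign = (−1)^{51−14} = -1.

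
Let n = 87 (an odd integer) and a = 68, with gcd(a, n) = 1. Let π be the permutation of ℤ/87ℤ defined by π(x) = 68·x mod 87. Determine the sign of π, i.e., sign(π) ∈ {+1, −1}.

Orbit of 4 under x↦68x: [4, 11, 52, 56, 67, 32, 1]… (length divides ord_87(68)).
5 cycles of lengths [28, 28, 28, 2, 1].
With 5 cycles on 87 points, sign = (−1)^{87−5} = +1.
Zolotarev: (68|87) = +1, matching the cycle-count sign.

+1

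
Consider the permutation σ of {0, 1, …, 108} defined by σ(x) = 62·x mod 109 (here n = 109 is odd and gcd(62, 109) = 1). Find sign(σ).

Orbit of 74 under x↦62x: [74, 10, 75, 72, 104, 17, 73]… (length divides ord_109(62)).
The orbit structure of x ↦ 62x mod 109: 2 orbits of sizes [108, 1].
With 2 cycles on 109 points, sign = (−1)^{109−2} = -1.
Zolotarev: (62|109) = -1, matching the cycle-count sign.

-1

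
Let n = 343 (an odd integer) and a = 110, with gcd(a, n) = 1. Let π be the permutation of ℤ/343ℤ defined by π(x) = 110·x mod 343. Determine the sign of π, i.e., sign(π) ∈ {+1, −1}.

-1

Orbit of 341 under x↦110x: [341, 123, 153, 23, 129, 127, 250]… (length divides ord_343(110)).
Cycle type of π: 294 + 42 + 6 + 1; total 4 cycles.
n − c = 343 − 4 = 339; sign = (−1)^339 = -1.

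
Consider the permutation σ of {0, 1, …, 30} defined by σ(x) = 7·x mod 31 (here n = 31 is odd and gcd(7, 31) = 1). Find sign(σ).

Trace 5: π^k(5) = [5, 4, 28, 10, 8, 25, 20] for k=0..6.
Decompose π into cycles: lengths [15, 15, 1] (3 cycles, including the fixed point 0).
n − c = 31 − 3 = 28; sign = (−1)^28 = +1.
Zolotarev: (7|31) = +1, matching the cycle-count sign.

+1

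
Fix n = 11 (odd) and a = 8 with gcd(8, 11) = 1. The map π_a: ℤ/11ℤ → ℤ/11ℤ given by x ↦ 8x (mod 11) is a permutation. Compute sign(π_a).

-1

Start at x=10: 10 → 3 → 2 → 5 → 7 → 1 → 8 → … (one orbit).
Cycle lengths of π_8 on ℤ/11ℤ: [10, 1]; 2 cycles in total.
With 2 cycles on 11 points, sign = (−1)^{11−2} = -1.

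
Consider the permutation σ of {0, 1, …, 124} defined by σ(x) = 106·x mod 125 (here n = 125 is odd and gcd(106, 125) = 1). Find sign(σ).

Orbit of 41 under x↦106x: [41, 96, 51, 31, 36, 66, 121]… (length divides ord_125(106)).
Cycle lengths of π_106 on ℤ/125ℤ: [25, 25, 25, 25, 5, 5, 5, 5, 1, 1, 1, 1, 1]; 13 cycles in total.
With 13 cycles on 125 points, sign = (−1)^{125−13} = +1.

+1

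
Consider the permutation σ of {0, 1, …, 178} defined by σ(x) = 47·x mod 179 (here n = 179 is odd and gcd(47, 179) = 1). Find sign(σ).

Orbit of 12 under x↦47x: [12, 27, 16, 36, 81, 48, 108]… (length divides ord_179(47)).
Cycle lengths of π_47 on ℤ/179ℤ: [89, 89, 1]; 3 cycles in total.
3 cycles on 179: each ℓ→(−1)^(ℓ−1), product (−1)^176 = +1.
Zolotarev: (47|179) = +1, matching the cycle-count sign.

+1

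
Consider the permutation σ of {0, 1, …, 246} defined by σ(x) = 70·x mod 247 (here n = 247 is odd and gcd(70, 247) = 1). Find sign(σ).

Trace 235: π^k(235) = [235, 148, 233, 8, 66, 174, 77] for k=0..6.
Cycle type of π: 36×6 + 18 + 4×3 + 1; total 11 cycles.
247 − 11 = 236 transpositions; sign(π) = (−1)^236 = +1.
The Jacobi symbol (70|247) = +1 (Zolotarev) agrees.

+1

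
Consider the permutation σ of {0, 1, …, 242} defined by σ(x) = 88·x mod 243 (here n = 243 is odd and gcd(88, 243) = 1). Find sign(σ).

Start at x=130: 130 → 19 → 214 → 121 → 199 → 16 → 193 → … (one orbit).
π_88 has 11 disjoint cycles with lengths [81, 81, 27, 27, 9, 9, 3, 3, 1, 1, 1] on {0,…,242}.
Σ(ℓ_i−1) = 243−11 = 232; sign = (−1)^232 = +1.
Via Zolotarev, sign(π_{88}) = (88|243) = +1.

+1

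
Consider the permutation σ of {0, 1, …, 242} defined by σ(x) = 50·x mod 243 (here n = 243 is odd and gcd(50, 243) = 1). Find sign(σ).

-1

Start at x=236: 236 → 136 → 239 → 43 → 206 → 94 → 83 → … (one orbit).
Cycle type of π: 162 + 54 + 18 + 6 + 2 + 1; total 6 cycles.
Σ(ℓ_i−1) = 243−6 = 237; sign = (−1)^237 = -1.
(50|243)_J = -1 (Zolotarev's lemma cross-check).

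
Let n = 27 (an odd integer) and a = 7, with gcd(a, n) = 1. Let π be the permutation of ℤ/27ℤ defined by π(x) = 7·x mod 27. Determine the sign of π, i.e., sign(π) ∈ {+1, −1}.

+1

Trace 7: π^k(7) = [7, 22, 19, 25, 13, 10, 16] for k=0..6.
Cycle lengths of π_7 on ℤ/27ℤ: [9, 9, 3, 3, 1, 1, 1]; 7 cycles in total.
With 7 cycles on 27 points, sign = (−1)^{27−7} = +1.
Via Zolotarev, sign(π_{7}) = (7|27) = +1.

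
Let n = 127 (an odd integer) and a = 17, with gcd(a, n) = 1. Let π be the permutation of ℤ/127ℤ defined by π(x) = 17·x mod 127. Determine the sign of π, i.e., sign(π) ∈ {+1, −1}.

+1

Start at x=17: 17 → 35 → 87 → 82 → 124 → 76 → 22 → … (one orbit).
Decompose π into cycles: lengths [63, 63, 1] (3 cycles, including the fixed point 0).
sign(π) = (−1)^{n − #cycles} = (−1)^{127−3} = (−1)^124 = +1.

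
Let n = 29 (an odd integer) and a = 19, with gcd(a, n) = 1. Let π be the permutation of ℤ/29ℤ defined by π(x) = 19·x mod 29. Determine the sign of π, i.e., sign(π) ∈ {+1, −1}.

Orbit of 15 under x↦19x: [15, 24, 21, 22, 12, 25, 11]… (length divides ord_29(19)).
The orbit structure of x ↦ 19x mod 29: 2 orbits of sizes [28, 1].
Σ(ℓ_i−1) = 29−2 = 27; sign = (−1)^27 = -1.
Check: (19/29) = -1 by Zolotarev.

-1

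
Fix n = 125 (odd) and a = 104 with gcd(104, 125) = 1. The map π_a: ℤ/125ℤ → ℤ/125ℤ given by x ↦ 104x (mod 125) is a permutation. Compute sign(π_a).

Trace 19: π^k(19) = [19, 101, 4, 41, 14, 81, 49] for k=0..6.
7 cycles of lengths [50, 50, 10, 10, 2, 2, 1].
125 − 7 = 118 transpositions; sign(π) = (−1)^118 = +1.
(104|125)_J = +1 (Zolotarev's lemma cross-check).

+1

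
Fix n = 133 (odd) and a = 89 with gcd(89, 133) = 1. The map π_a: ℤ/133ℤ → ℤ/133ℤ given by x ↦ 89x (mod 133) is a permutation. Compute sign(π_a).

Start at x=106: 106 → 124 → 130 → 132 → 44 → 59 → 64 → … (one orbit).
Decompose π into cycles: lengths [18, 18, 18, 18, 18, 18, 18, 6, 1] (9 cycles, including the fixed point 0).
n − c = 133 − 9 = 124; sign = (−1)^124 = +1.

+1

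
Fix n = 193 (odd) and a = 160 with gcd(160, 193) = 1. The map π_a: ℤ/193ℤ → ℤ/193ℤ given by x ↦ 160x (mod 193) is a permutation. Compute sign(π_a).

Trace 160: π^k(160) = [160, 124, 154, 129, 182, 170, 180] for k=0..6.
π_160 has 4 disjoint cycles with lengths [64, 64, 64, 1] on {0,…,192}.
With 4 cycles on 193 points, sign = (−1)^{193−4} = -1.

-1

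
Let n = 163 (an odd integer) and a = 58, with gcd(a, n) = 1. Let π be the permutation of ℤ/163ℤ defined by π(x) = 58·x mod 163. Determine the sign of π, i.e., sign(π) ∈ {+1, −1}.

Trace 58: π^k(58) = [58, 104, 1] for k=0..2.
Decompose π into cycles: lengths [3, 3, 3, 3, 3, 3, 3, 3, 3, 3, 3, 3, 3, 3, 3, 3, 3, 3, 3, 3, 3, 3, 3, 3, 3, 3, 3, 3, 3, 3, 3, 3, 3, 3, 3, 3, 3, 3, 3, 3, 3, 3, 3, 3, 3, 3, 3, 3, 3, 3, 3, 3, 3, 3, 1] (55 cycles, including the fixed point 0).
55 cycles on 163: each ℓ→(−1)^(ℓ−1), product (−1)^108 = +1.
Check: (58/163) = +1 by Zolotarev.

+1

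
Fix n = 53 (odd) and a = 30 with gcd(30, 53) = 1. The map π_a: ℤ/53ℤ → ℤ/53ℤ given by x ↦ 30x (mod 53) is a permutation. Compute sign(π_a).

-1

Start at x=52: 52 → 23 → 1 → 30 → 52 (one orbit).
The orbit structure of x ↦ 30x mod 53: 14 orbits of sizes [4, 4, 4, 4, 4, 4, 4, 4, 4, 4, 4, 4, 4, 1].
With 14 cycles on 53 points, sign = (−1)^{53−14} = -1.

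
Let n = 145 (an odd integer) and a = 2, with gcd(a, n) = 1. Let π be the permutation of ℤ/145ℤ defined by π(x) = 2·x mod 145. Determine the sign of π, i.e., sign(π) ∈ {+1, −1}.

+1

Start at x=34: 34 → 68 → 136 → 127 → 109 → 73 → 1 → … (one orbit).
Decompose π into cycles: lengths [28, 28, 28, 28, 28, 4, 1] (7 cycles, including the fixed point 0).
Σ(ℓ_i−1) = 145−7 = 138; sign = (−1)^138 = +1.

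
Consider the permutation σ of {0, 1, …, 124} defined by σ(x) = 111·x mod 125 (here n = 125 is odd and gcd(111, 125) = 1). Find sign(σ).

+1

Trace 31: π^k(31) = [31, 66, 76, 61, 21, 81, 116] for k=0..6.
Cycle lengths of π_111 on ℤ/125ℤ: [25, 25, 25, 25, 5, 5, 5, 5, 1, 1, 1, 1, 1]; 13 cycles in total.
125 − 13 = 112 transpositions; sign(π) = (−1)^112 = +1.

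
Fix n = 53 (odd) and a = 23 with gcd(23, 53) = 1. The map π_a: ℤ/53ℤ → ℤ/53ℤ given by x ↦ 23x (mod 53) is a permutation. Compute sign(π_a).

-1

Trace 52: π^k(52) = [52, 30, 1, 23] for k=0..3.
π_23 has 14 disjoint cycles with lengths [4, 4, 4, 4, 4, 4, 4, 4, 4, 4, 4, 4, 4, 1] on {0,…,52}.
With 14 cycles on 53 points, sign = (−1)^{53−14} = -1.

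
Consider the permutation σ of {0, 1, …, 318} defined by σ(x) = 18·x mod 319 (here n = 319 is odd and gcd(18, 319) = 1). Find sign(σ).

Start at x=288: 288 → 80 → 164 → 81 → 182 → 86 → 272 → … (one orbit).
π_18 has 5 disjoint cycles with lengths [140, 140, 28, 10, 1] on {0,…,318}.
With 5 cycles on 319 points, sign = (−1)^{319−5} = +1.
The Jacobi symbol (18|319) = +1 (Zolotarev) agrees.

+1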